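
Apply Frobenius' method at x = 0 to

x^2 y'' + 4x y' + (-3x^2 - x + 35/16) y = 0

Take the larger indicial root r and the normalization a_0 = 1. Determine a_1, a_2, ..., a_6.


Write in Frobenius form y'' + (p(x)/x) y' + (q(x)/x^2) y = 0:
  p(x) = 4,  q(x) = -3x^2 - x + 35/16.
Indicial equation: r(r-1) + (4) r + (35/16) = 0 -> roots r_1 = -5/4, r_2 = -7/4.
Take r = r_1 = -5/4. Let y(x) = x^r sum_{n>=0} a_n x^n with a_0 = 1.
Substitute y = x^r sum a_n x^n and match x^{r+n}. The recurrence is
  D(n) a_n - 1 a_{n-1} - 3 a_{n-2} = 0,  where D(n) = (r+n)(r+n-1) + (4)(r+n) + (35/16).
  a_n = [1 a_{n-1} + 3 a_{n-2}] / D(n).
Since the indicial polynomial factors as (r - r_1)(r - r_2), D(n) = (r_1 + n - r_1)(r_1 + n - r_2) = n(n + 1/2).
Evaluating step by step (a_0 = 1):
  n = 1: D(1) = 1(1 + 1/2) = 3/2; numerator = 1(1) = 1; a_1 = (1)/(3/2) = 2/3
  n = 2: D(2) = 2(2 + 1/2) = 5; numerator = 1(2/3) + 3(1) = 11/3; a_2 = (11/3)/(5) = 11/15
  n = 3: D(3) = 3(3 + 1/2) = 21/2; numerator = 1(11/15) + 3(2/3) = 41/15; a_3 = (41/15)/(21/2) = 82/315
  n = 4: D(4) = 4(4 + 1/2) = 18; numerator = 1(82/315) + 3(11/15) = 155/63; a_4 = (155/63)/(18) = 155/1134
  n = 5: D(5) = 5(5 + 1/2) = 55/2; numerator = 1(155/1134) + 3(82/315) = 5203/5670; a_5 = (5203/5670)/(55/2) = 473/14175
  n = 6: D(6) = 6(6 + 1/2) = 39; numerator = 1(473/14175) + 3(155/1134) = 12571/28350; a_6 = (12571/28350)/(39) = 967/85050

r = -5/4; a_0 = 1; a_1 = 2/3; a_2 = 11/15; a_3 = 82/315; a_4 = 155/1134; a_5 = 473/14175; a_6 = 967/85050


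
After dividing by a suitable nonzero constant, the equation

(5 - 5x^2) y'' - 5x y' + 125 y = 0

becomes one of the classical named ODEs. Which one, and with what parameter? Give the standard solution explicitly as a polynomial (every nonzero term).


All three coefficients share the factor 5; dividing through by 5 gives  (1 - x^2) y'' - x y' + 25 y = 0.
This matches the Chebyshev equation (1 - x^2) y'' - x y' + n^2 y = 0 (note the -x y' term, not -2x y') with n^2 = 25, so n = 5; the polynomial solution is T_5(x).
With y = sum_k a_k x^k, matching x^k gives (k+2)(k+1) a_{k+2} = (k^2 - n^2) a_k = (k - 5)(k + 5) a_k. The right side vanishes at k = 5, so the series with the parity of 5 terminates at degree 5.
Standard normalization: leading coefficient of T_n is 2^(n-1), so a_5 = 2^4 = 16. Work downward with a_k = (k+1)(k+2) a_{k+2} / ((k - 5)(k + 5)):
  a_3 = (4)(5)(16) / ((3 - 5)(3 + 5)) = 320/(-16) = -20
  a_1 = (2)(3)(-20) / ((1 - 5)(1 + 5)) = -120/(-24) = 5
Hence T_5(x) = 16 x^5 - 20 x^3 + 5 x.

T_5(x); series = 16 x^5 - 20 x^3 + 5 x


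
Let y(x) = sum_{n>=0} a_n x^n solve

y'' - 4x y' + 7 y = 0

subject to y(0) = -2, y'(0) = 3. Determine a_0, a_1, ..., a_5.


Ansatz: y(x) = sum_{n>=0} a_n x^n, so y'(x) = sum_{n>=1} n a_n x^(n-1) and y''(x) = sum_{n>=2} n(n-1) a_n x^(n-2).
Substitute into P(x) y'' + Q(x) y' + R(x) y = 0 with P(x) = 1, Q(x) = -4x, R(x) = 7, and match powers of x.
Initial conditions: a_0 = -2, a_1 = 3.
Setting the coefficient of each power of x to zero and solving order by order (substituting the coefficients already found):
  x^0: 2 a_2 + 7 a_0 = 0  ->  2 a_2 = -7 a_0 = 14  ->  a_2 = 7
  x^1: 6 a_3 + 3 a_1 = 0  ->  6 a_3 = -3 a_1 = -9  ->  a_3 = -3/2
  x^2: 12 a_4 - a_2 = 0  ->  12 a_4 = a_2 = 7  ->  a_4 = 7/12
  x^3: 20 a_5 - 5 a_3 = 0  ->  20 a_5 = 5 a_3 = -15/2  ->  a_5 = -3/8
Truncated series: y(x) = -2 + 3 x + 7 x^2 - (3/2) x^3 + (7/12) x^4 - (3/8) x^5 + O(x^6).

a_0 = -2; a_1 = 3; a_2 = 7; a_3 = -3/2; a_4 = 7/12; a_5 = -3/8


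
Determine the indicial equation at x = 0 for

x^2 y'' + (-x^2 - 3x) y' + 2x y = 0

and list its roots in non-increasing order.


Divide by x^2 to reach normal form y'' + P_1(x) y' + P_2(x) y = 0 with P_1(x) = -1 - 3/x and P_2(x) = 2/x.
x = 0 is a singular point because the y'-coefficient -1 - 3/x has a pole at x = 0 and the y-coefficient 2/x has a pole at x = 0.
It is a regular singular point because x P_1(x) = p(x) = -x - 3 and x^2 P_2(x) = q(x) = 2x are polynomials, hence analytic at x = 0.
p(0) = -3,  q(0) = 0.
Indicial equation: r(r-1) + p(0) r + q(0) = 0, i.e. r^2 + (p(0) - 1) r + q(0) = 0, i.e. r^2 - 4 r = 0.
Discriminant: (-4)^2 - 4(0) = 16, so r = (4 ± 4)/2.
Solving: r_1 = 4, r_2 = 0.

indicial: r^2 - 4 r = 0; roots r_1 = 4, r_2 = 0


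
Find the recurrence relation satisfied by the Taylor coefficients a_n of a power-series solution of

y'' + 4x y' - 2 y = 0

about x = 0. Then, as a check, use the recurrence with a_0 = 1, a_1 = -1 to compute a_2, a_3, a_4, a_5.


Substitute y = sum_n a_n x^n.
y''(x) has coefficient (n+2)(n+1) a_{n+2} at x^n;
4 x y'(x) has coefficient 4 n a_n at x^n (shift);
-2 y(x) has coefficient -2 a_n at x^n.
Matching x^n: (n+2)(n+1) a_{n+2} + (4n - 2) a_n = 0.
Thus a_{n+2} = (-4n + 2) / ((n+1)(n+2)) * a_n.

Check with a_0 = 1, a_1 = -1 (apply the recurrence for n = 0, 1, 2, 3): a_0 = 1, a_1 = -1, a_2 = 1, a_3 = 1/3, a_4 = -1/2, a_5 = -1/6.

a_(n+2) = (-4n + 2) / ((n+1)(n+2)) * a_n; check: a_0 = 1, a_1 = -1, a_2 = 1, a_3 = 1/3, a_4 = -1/2, a_5 = -1/6


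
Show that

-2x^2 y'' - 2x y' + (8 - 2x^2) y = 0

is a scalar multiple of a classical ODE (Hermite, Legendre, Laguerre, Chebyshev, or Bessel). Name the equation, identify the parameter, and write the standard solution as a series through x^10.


All three coefficients share the factor -2; dividing through by -2 gives  x^2 y'' + x y' + (x^2 - 4) y = 0.
This matches the Bessel equation x^2 y'' + x y' + (x^2 - nu^2) y = 0 with nu^2 = 4, so nu = 2; the solution bounded at x = 0 is J_2(x).
Frobenius at x = 0: indicial roots ±nu; for r = nu the recurrence k(k + 2nu) c_k = -c_{k-2} gives the standard series J_nu(x) = sum_{k>=0} (-1)^k / (k! (k+nu)!) (x/2)^(2k+nu). Evaluate the first 5 terms:
  k = 0: (-1)^0 / (0! * 2! * 2^2) x^2 = 1/(1*2*4) x^2 = (1/8) x^2
  k = 1: (-1)^1 / (1! * 3! * 2^4) x^4 = -1/(1*6*16) x^4 = (-1/96) x^4
  k = 2: (-1)^2 / (2! * 4! * 2^6) x^6 = 1/(2*24*64) x^6 = (1/3072) x^6
  k = 3: (-1)^3 / (3! * 5! * 2^8) x^8 = -1/(6*120*256) x^8 = (-1/184320) x^8
  k = 4: (-1)^4 / (4! * 6! * 2^10) x^10 = 1/(24*720*1024) x^10 = (1/17694720) x^10
Hence J_2(x) = x^10/17694720 - x^8/184320 + x^6/3072 - x^4/96 + x^2/8 + ....

J_2(x); series = x^10/17694720 - x^8/184320 + x^6/3072 - x^4/96 + x^2/8


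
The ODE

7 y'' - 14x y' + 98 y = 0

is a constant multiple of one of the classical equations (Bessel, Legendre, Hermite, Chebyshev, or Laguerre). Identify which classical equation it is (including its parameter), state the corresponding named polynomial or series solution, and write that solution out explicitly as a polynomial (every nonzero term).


All three coefficients share the factor 7; dividing through by 7 gives  y'' - 2x y' + 14 y = 0.
This matches the Hermite equation y'' - 2x y' + 2n y = 0 with 2n = 14, so n = 7; the polynomial solution is H_7(x).
With y = sum_k a_k x^k, matching x^k gives (k+2)(k+1) a_{k+2} = 2(k - n) a_k = 2(k - 7) a_k. The right side vanishes at k = 7, so the series with the parity of 7 terminates at degree 7.
Standard normalization: leading coefficient of H_n is 2^n, so a_7 = 2^7 = 128. Work downward with a_k = (k+1)(k+2) a_{k+2} / (2(k - n)):
  a_5 = (6)(7)(128) / (2(5 - 7)) = 5376/(-4) = -1344
  a_3 = (4)(5)(-1344) / (2(3 - 7)) = -26880/(-8) = 3360
  a_1 = (2)(3)(3360) / (2(1 - 7)) = 20160/(-12) = -1680
Hence H_7(x) = 128 x^7 - 1344 x^5 + 3360 x^3 - 1680 x.

H_7(x); series = 128 x^7 - 1344 x^5 + 3360 x^3 - 1680 x


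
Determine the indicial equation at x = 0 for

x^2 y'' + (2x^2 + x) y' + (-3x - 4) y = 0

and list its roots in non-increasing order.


Divide by x^2 to reach normal form y'' + P_1(x) y' + P_2(x) y = 0 with P_1(x) = 2 + 1/x and P_2(x) = -3/x - 4/x^2.
x = 0 is a singular point because the y'-coefficient 2 + 1/x has a pole at x = 0 and the y-coefficient -3/x - 4/x^2 has a pole at x = 0.
It is a regular singular point because x P_1(x) = p(x) = 2x + 1 and x^2 P_2(x) = q(x) = -3x - 4 are polynomials, hence analytic at x = 0.
p(0) = 1,  q(0) = -4.
Indicial equation: r(r-1) + p(0) r + q(0) = 0, i.e. r^2 + (p(0) - 1) r + q(0) = 0, i.e. r^2 - 4 = 0.
Discriminant: (0)^2 - 4(-4) = 16, so r = (0 ± 4)/2.
Solving: r_1 = 2, r_2 = -2.

indicial: r^2 - 4 = 0; roots r_1 = 2, r_2 = -2


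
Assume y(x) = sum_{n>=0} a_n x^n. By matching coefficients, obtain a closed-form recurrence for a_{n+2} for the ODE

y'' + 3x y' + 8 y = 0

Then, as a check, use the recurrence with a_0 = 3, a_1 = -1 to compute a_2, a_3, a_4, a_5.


Substitute y = sum_n a_n x^n.
y''(x) has coefficient (n+2)(n+1) a_{n+2} at x^n;
3 x y'(x) has coefficient 3 n a_n at x^n (shift);
8 y(x) has coefficient 8 a_n at x^n.
Matching x^n: (n+2)(n+1) a_{n+2} + (3n + 8) a_n = 0.
Thus a_{n+2} = (-3n - 8) / ((n+1)(n+2)) * a_n.

Check with a_0 = 3, a_1 = -1 (apply the recurrence for n = 0, 1, 2, 3): a_0 = 3, a_1 = -1, a_2 = -12, a_3 = 11/6, a_4 = 14, a_5 = -187/120.

a_(n+2) = (-3n - 8) / ((n+1)(n+2)) * a_n; check: a_0 = 3, a_1 = -1, a_2 = -12, a_3 = 11/6, a_4 = 14, a_5 = -187/120


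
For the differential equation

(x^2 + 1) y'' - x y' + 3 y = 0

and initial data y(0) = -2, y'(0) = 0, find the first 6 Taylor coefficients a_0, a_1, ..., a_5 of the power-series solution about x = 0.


Ansatz: y(x) = sum_{n>=0} a_n x^n, so y'(x) = sum_{n>=1} n a_n x^(n-1) and y''(x) = sum_{n>=2} n(n-1) a_n x^(n-2).
Substitute into P(x) y'' + Q(x) y' + R(x) y = 0 with P(x) = x^2 + 1, Q(x) = -x, R(x) = 3, and match powers of x.
Initial conditions: a_0 = -2, a_1 = 0.
Setting the coefficient of each power of x to zero and solving order by order (substituting the coefficients already found):
  x^0: 2 a_2 + 3 a_0 = 0  ->  2 a_2 = -3 a_0 = 6  ->  a_2 = 3
  x^1: 6 a_3 + 2 a_1 = 0  ->  6 a_3 = -2 a_1 = 0  ->  a_3 = 0
  x^2: 12 a_4 + 3 a_2 = 0  ->  12 a_4 = -3 a_2 = -9  ->  a_4 = -3/4
  x^3: 20 a_5 + 6 a_3 = 0  ->  20 a_5 = -6 a_3 = 0  ->  a_5 = 0
Truncated series: y(x) = -2 + 3 x^2 - (3/4) x^4 + O(x^6).

a_0 = -2; a_1 = 0; a_2 = 3; a_3 = 0; a_4 = -3/4; a_5 = 0


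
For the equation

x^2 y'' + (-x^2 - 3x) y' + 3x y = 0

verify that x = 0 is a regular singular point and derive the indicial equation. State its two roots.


Divide by x^2 to reach normal form y'' + P_1(x) y' + P_2(x) y = 0 with P_1(x) = -1 - 3/x and P_2(x) = 3/x.
x = 0 is a singular point because the y'-coefficient -1 - 3/x has a pole at x = 0 and the y-coefficient 3/x has a pole at x = 0.
It is a regular singular point because x P_1(x) = p(x) = -x - 3 and x^2 P_2(x) = q(x) = 3x are polynomials, hence analytic at x = 0.
p(0) = -3,  q(0) = 0.
Indicial equation: r(r-1) + p(0) r + q(0) = 0, i.e. r^2 + (p(0) - 1) r + q(0) = 0, i.e. r^2 - 4 r = 0.
Discriminant: (-4)^2 - 4(0) = 16, so r = (4 ± 4)/2.
Solving: r_1 = 4, r_2 = 0.

indicial: r^2 - 4 r = 0; roots r_1 = 4, r_2 = 0


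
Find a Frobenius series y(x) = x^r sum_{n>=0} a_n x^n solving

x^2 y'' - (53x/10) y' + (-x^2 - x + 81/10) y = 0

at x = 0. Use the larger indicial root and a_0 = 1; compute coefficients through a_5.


Write in Frobenius form y'' + (p(x)/x) y' + (q(x)/x^2) y = 0:
  p(x) = -53/10,  q(x) = -x^2 - x + 81/10.
Indicial equation: r(r-1) + (-53/10) r + (81/10) = 0 -> roots r_1 = 9/2, r_2 = 9/5.
Take r = r_1 = 9/2. Let y(x) = x^r sum_{n>=0} a_n x^n with a_0 = 1.
Substitute y = x^r sum a_n x^n and match x^{r+n}. The recurrence is
  D(n) a_n - 1 a_{n-1} - 1 a_{n-2} = 0,  where D(n) = (r+n)(r+n-1) + (-53/10)(r+n) + (81/10).
  a_n = [1 a_{n-1} + 1 a_{n-2}] / D(n).
Since the indicial polynomial factors as (r - r_1)(r - r_2), D(n) = (r_1 + n - r_1)(r_1 + n - r_2) = n(n + 27/10).
Evaluating step by step (a_0 = 1):
  n = 1: D(1) = 1(1 + 27/10) = 37/10; numerator = 1(1) = 1; a_1 = (1)/(37/10) = 10/37
  n = 2: D(2) = 2(2 + 27/10) = 47/5; numerator = 1(10/37) + 1(1) = 47/37; a_2 = (47/37)/(47/5) = 5/37
  n = 3: D(3) = 3(3 + 27/10) = 171/10; numerator = 1(5/37) + 1(10/37) = 15/37; a_3 = (15/37)/(171/10) = 50/2109
  n = 4: D(4) = 4(4 + 27/10) = 134/5; numerator = 1(50/2109) + 1(5/37) = 335/2109; a_4 = (335/2109)/(134/5) = 25/4218
  n = 5: D(5) = 5(5 + 27/10) = 77/2; numerator = 1(25/4218) + 1(50/2109) = 125/4218; a_5 = (125/4218)/(77/2) = 125/162393

r = 9/2; a_0 = 1; a_1 = 10/37; a_2 = 5/37; a_3 = 50/2109; a_4 = 25/4218; a_5 = 125/162393


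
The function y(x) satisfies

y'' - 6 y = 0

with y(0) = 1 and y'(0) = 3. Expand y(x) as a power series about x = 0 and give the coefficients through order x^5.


Ansatz: y(x) = sum_{n>=0} a_n x^n, so y'(x) = sum_{n>=1} n a_n x^(n-1) and y''(x) = sum_{n>=2} n(n-1) a_n x^(n-2).
Substitute into P(x) y'' + Q(x) y' + R(x) y = 0 with P(x) = 1, Q(x) = 0, R(x) = -6, and match powers of x.
Initial conditions: a_0 = 1, a_1 = 3.
Setting the coefficient of each power of x to zero and solving order by order (substituting the coefficients already found):
  x^0: 2 a_2 - 6 a_0 = 0  ->  2 a_2 = 6 a_0 = 6  ->  a_2 = 3
  x^1: 6 a_3 - 6 a_1 = 0  ->  6 a_3 = 6 a_1 = 18  ->  a_3 = 3
  x^2: 12 a_4 - 6 a_2 = 0  ->  12 a_4 = 6 a_2 = 18  ->  a_4 = 3/2
  x^3: 20 a_5 - 6 a_3 = 0  ->  20 a_5 = 6 a_3 = 18  ->  a_5 = 9/10
Truncated series: y(x) = 1 + 3 x + 3 x^2 + 3 x^3 + (3/2) x^4 + (9/10) x^5 + O(x^6).

a_0 = 1; a_1 = 3; a_2 = 3; a_3 = 3; a_4 = 3/2; a_5 = 9/10


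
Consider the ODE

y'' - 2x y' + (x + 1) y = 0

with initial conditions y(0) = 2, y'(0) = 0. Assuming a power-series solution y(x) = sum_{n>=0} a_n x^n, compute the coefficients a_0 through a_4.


Ansatz: y(x) = sum_{n>=0} a_n x^n, so y'(x) = sum_{n>=1} n a_n x^(n-1) and y''(x) = sum_{n>=2} n(n-1) a_n x^(n-2).
Substitute into P(x) y'' + Q(x) y' + R(x) y = 0 with P(x) = 1, Q(x) = -2x, R(x) = x + 1, and match powers of x.
Initial conditions: a_0 = 2, a_1 = 0.
Setting the coefficient of each power of x to zero and solving order by order (substituting the coefficients already found):
  x^0: 2 a_2 + a_0 = 0  ->  2 a_2 = -a_0 = -2  ->  a_2 = -1
  x^1: 6 a_3 - a_1 + a_0 = 0  ->  6 a_3 = a_1 - a_0 = -2  ->  a_3 = -1/3
  x^2: 12 a_4 - 3 a_2 + a_1 = 0  ->  12 a_4 = 3 a_2 - a_1 = -3  ->  a_4 = -1/4
Truncated series: y(x) = 2 - x^2 - (1/3) x^3 - (1/4) x^4 + O(x^5).

a_0 = 2; a_1 = 0; a_2 = -1; a_3 = -1/3; a_4 = -1/4


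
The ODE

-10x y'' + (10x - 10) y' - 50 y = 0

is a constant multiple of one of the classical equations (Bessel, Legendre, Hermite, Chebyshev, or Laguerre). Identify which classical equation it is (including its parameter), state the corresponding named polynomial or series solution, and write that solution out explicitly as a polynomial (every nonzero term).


All three coefficients share the factor -10; dividing through by -10 gives  x y'' + (1 - x) y' + 5 y = 0.
This matches the Laguerre equation x y'' + (1 - x) y' + n y = 0 with n = 5; the polynomial solution is L_5(x).
With y = sum_k a_k x^k, matching x^k gives (k+1)k a_{k+1} + (k+1) a_{k+1} - k a_k + n a_k = 0, i.e. (k+1)^2 a_{k+1} = (k - n) a_k = (k - 5) a_k. The right side vanishes at k = 5, so the series terminates at degree 5.
Standard normalization L_n(0) = 1 gives a_0 = 1. Work upward with a_{k+1} = (k - 5) a_k / (k+1)^2:
  a_1 = (0 - 5)(1) / 1^2 = -5/1 = -5
  a_2 = (1 - 5)(-5) / 2^2 = 20/4 = 5
  a_3 = (2 - 5)(5) / 3^2 = -15/9 = -5/3
  a_4 = (3 - 5)(-5/3) / 4^2 = (10/3)/16 = 5/24
  a_5 = (4 - 5)(5/24) / 5^2 = (-5/24)/25 = -1/120
Hence L_5(x) = -x^5/120 + 5 x^4/24 - 5 x^3/3 + 5 x^2 - 5 x + 1.

L_5(x); series = -x^5/120 + 5 x^4/24 - 5 x^3/3 + 5 x^2 - 5 x + 1


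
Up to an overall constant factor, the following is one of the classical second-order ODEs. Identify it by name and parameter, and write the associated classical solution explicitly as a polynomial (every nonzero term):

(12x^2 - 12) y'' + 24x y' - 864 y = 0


All three coefficients share the factor -12; dividing through by -12 gives  (1 - x^2) y'' - 2x y' + 72 y = 0.
This matches the Legendre equation (1 - x^2) y'' - 2x y' + n(n+1) y = 0 (note the -2x y' term) with n(n+1) = 72, so n = 8; the polynomial solution is P_8(x).
With y = sum_k a_k x^k, matching x^k gives (k+2)(k+1) a_{k+2} = [k(k+1) - n(n+1)] a_k = (k - 8)(k + 9) a_k. The right side vanishes at k = 8, so the series with the parity of 8 terminates at degree 8.
Standard normalization (P_n(1) = 1): leading coefficient (2n)!/(2^n (n!)^2) = 20922789888000/(256*1625702400) = 6435/128, so a_8 = 6435/128. Work downward with a_k = (k+1)(k+2) a_{k+2} / ((k - 8)(k + 9)):
  a_6 = (7)(8)(6435/128) / ((6 - 8)(6 + 9)) = (45045/16)/(-30) = -3003/32
  a_4 = (5)(6)(-3003/32) / ((4 - 8)(4 + 9)) = (-45045/16)/(-52) = 3465/64
  a_2 = (3)(4)(3465/64) / ((2 - 8)(2 + 9)) = (10395/16)/(-66) = -315/32
  a_0 = (1)(2)(-315/32) / ((0 - 8)(0 + 9)) = (-315/16)/(-72) = 35/128
Hence P_8(x) = 6435 x^8/128 - 3003 x^6/32 + 3465 x^4/64 - 315 x^2/32 + 35/128.

P_8(x); series = 6435 x^8/128 - 3003 x^6/32 + 3465 x^4/64 - 315 x^2/32 + 35/128


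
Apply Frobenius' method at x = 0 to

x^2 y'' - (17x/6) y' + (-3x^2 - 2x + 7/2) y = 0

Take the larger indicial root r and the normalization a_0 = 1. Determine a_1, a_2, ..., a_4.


Write in Frobenius form y'' + (p(x)/x) y' + (q(x)/x^2) y = 0:
  p(x) = -17/6,  q(x) = -3x^2 - 2x + 7/2.
Indicial equation: r(r-1) + (-17/6) r + (7/2) = 0 -> roots r_1 = 7/3, r_2 = 3/2.
Take r = r_1 = 7/3. Let y(x) = x^r sum_{n>=0} a_n x^n with a_0 = 1.
Substitute y = x^r sum a_n x^n and match x^{r+n}. The recurrence is
  D(n) a_n - 2 a_{n-1} - 3 a_{n-2} = 0,  where D(n) = (r+n)(r+n-1) + (-17/6)(r+n) + (7/2).
  a_n = [2 a_{n-1} + 3 a_{n-2}] / D(n).
Since the indicial polynomial factors as (r - r_1)(r - r_2), D(n) = (r_1 + n - r_1)(r_1 + n - r_2) = n(n + 5/6).
Evaluating step by step (a_0 = 1):
  n = 1: D(1) = 1(1 + 5/6) = 11/6; numerator = 2(1) = 2; a_1 = (2)/(11/6) = 12/11
  n = 2: D(2) = 2(2 + 5/6) = 17/3; numerator = 2(12/11) + 3(1) = 57/11; a_2 = (57/11)/(17/3) = 171/187
  n = 3: D(3) = 3(3 + 5/6) = 23/2; numerator = 2(171/187) + 3(12/11) = 954/187; a_3 = (954/187)/(23/2) = 1908/4301
  n = 4: D(4) = 4(4 + 5/6) = 58/3; numerator = 2(1908/4301) + 3(171/187) = 15615/4301; a_4 = (15615/4301)/(58/3) = 46845/249458

r = 7/3; a_0 = 1; a_1 = 12/11; a_2 = 171/187; a_3 = 1908/4301; a_4 = 46845/249458


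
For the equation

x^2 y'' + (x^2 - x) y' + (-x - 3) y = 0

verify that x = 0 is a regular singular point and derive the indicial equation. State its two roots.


Divide by x^2 to reach normal form y'' + P_1(x) y' + P_2(x) y = 0 with P_1(x) = 1 - 1/x and P_2(x) = -1/x - 3/x^2.
x = 0 is a singular point because the y'-coefficient 1 - 1/x has a pole at x = 0 and the y-coefficient -1/x - 3/x^2 has a pole at x = 0.
It is a regular singular point because x P_1(x) = p(x) = x - 1 and x^2 P_2(x) = q(x) = -x - 3 are polynomials, hence analytic at x = 0.
p(0) = -1,  q(0) = -3.
Indicial equation: r(r-1) + p(0) r + q(0) = 0, i.e. r^2 + (p(0) - 1) r + q(0) = 0, i.e. r^2 - 2 r - 3 = 0.
Discriminant: (-2)^2 - 4(-3) = 16, so r = (2 ± 4)/2.
Solving: r_1 = 3, r_2 = -1.

indicial: r^2 - 2 r - 3 = 0; roots r_1 = 3, r_2 = -1


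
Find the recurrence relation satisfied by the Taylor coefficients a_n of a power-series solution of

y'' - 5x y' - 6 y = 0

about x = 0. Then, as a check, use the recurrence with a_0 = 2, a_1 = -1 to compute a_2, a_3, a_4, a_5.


Substitute y = sum_n a_n x^n.
y''(x) has coefficient (n+2)(n+1) a_{n+2} at x^n;
-5 x y'(x) has coefficient -5 n a_n at x^n (shift);
-6 y(x) has coefficient -6 a_n at x^n.
Matching x^n: (n+2)(n+1) a_{n+2} + (-5n - 6) a_n = 0.
Thus a_{n+2} = (5n + 6) / ((n+1)(n+2)) * a_n.

Check with a_0 = 2, a_1 = -1 (apply the recurrence for n = 0, 1, 2, 3): a_0 = 2, a_1 = -1, a_2 = 6, a_3 = -11/6, a_4 = 8, a_5 = -77/40.

a_(n+2) = (5n + 6) / ((n+1)(n+2)) * a_n; check: a_0 = 2, a_1 = -1, a_2 = 6, a_3 = -11/6, a_4 = 8, a_5 = -77/40


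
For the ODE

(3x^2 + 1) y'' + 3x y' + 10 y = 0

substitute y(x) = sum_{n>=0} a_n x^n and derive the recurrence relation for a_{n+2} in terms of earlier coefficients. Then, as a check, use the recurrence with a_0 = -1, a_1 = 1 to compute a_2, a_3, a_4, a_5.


Substitute y = sum_n a_n x^n.
(1 + 3 x^2) y'' contributes (n+2)(n+1) a_{n+2} + 3 n(n-1) a_n at x^n.
3 x y'(x) contributes 3 n a_n at x^n.
10 y(x) contributes 10 a_n at x^n.
Matching x^n: (n+2)(n+1) a_{n+2} + (3 n(n-1) + 3 n + 10) a_n = 0.
Thus a_{n+2} = (-3 n(n-1) - 3 n - 10) / ((n+1)(n+2)) * a_n.

Check with a_0 = -1, a_1 = 1 (apply the recurrence for n = 0, 1, 2, 3): a_0 = -1, a_1 = 1, a_2 = 5, a_3 = -13/6, a_4 = -55/6, a_5 = 481/120.

a_(n+2) = (-3 n(n-1) - 3 n - 10) / ((n+1)(n+2)) * a_n; check: a_0 = -1, a_1 = 1, a_2 = 5, a_3 = -13/6, a_4 = -55/6, a_5 = 481/120


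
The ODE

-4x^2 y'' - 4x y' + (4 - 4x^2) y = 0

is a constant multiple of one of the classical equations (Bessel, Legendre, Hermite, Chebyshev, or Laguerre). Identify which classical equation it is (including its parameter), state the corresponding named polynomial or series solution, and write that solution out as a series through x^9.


All three coefficients share the factor -4; dividing through by -4 gives  x^2 y'' + x y' + (x^2 - 1) y = 0.
This matches the Bessel equation x^2 y'' + x y' + (x^2 - nu^2) y = 0 with nu^2 = 1, so nu = 1; the solution bounded at x = 0 is J_1(x).
Frobenius at x = 0: indicial roots ±nu; for r = nu the recurrence k(k + 2nu) c_k = -c_{k-2} gives the standard series J_nu(x) = sum_{k>=0} (-1)^k / (k! (k+nu)!) (x/2)^(2k+nu). Evaluate the first 5 terms:
  k = 0: (-1)^0 / (0! * 1! * 2^1) x^1 = 1/(1*1*2) x^1 = (1/2) x^1
  k = 1: (-1)^1 / (1! * 2! * 2^3) x^3 = -1/(1*2*8) x^3 = (-1/16) x^3
  k = 2: (-1)^2 / (2! * 3! * 2^5) x^5 = 1/(2*6*32) x^5 = (1/384) x^5
  k = 3: (-1)^3 / (3! * 4! * 2^7) x^7 = -1/(6*24*128) x^7 = (-1/18432) x^7
  k = 4: (-1)^4 / (4! * 5! * 2^9) x^9 = 1/(24*120*512) x^9 = (1/1474560) x^9
Hence J_1(x) = x^9/1474560 - x^7/18432 + x^5/384 - x^3/16 + x/2 + ....

J_1(x); series = x^9/1474560 - x^7/18432 + x^5/384 - x^3/16 + x/2


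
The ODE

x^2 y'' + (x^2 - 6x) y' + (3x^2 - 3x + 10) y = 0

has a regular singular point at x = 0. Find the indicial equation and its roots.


Divide by x^2 to reach normal form y'' + P_1(x) y' + P_2(x) y = 0 with P_1(x) = 1 - 6/x and P_2(x) = 3 - 3/x + 10/x^2.
x = 0 is a singular point because the y'-coefficient 1 - 6/x has a pole at x = 0 and the y-coefficient 3 - 3/x + 10/x^2 has a pole at x = 0.
It is a regular singular point because x P_1(x) = p(x) = x - 6 and x^2 P_2(x) = q(x) = 3x^2 - 3x + 10 are polynomials, hence analytic at x = 0.
p(0) = -6,  q(0) = 10.
Indicial equation: r(r-1) + p(0) r + q(0) = 0, i.e. r^2 + (p(0) - 1) r + q(0) = 0, i.e. r^2 - 7 r + 10 = 0.
Discriminant: (-7)^2 - 4(10) = 9, so r = (7 ± 3)/2.
Solving: r_1 = 5, r_2 = 2.

indicial: r^2 - 7 r + 10 = 0; roots r_1 = 5, r_2 = 2


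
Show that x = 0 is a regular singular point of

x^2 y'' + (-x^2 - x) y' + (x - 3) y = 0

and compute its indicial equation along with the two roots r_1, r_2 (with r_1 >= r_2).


Divide by x^2 to reach normal form y'' + P_1(x) y' + P_2(x) y = 0 with P_1(x) = -1 - 1/x and P_2(x) = 1/x - 3/x^2.
x = 0 is a singular point because the y'-coefficient -1 - 1/x has a pole at x = 0 and the y-coefficient 1/x - 3/x^2 has a pole at x = 0.
It is a regular singular point because x P_1(x) = p(x) = -x - 1 and x^2 P_2(x) = q(x) = x - 3 are polynomials, hence analytic at x = 0.
p(0) = -1,  q(0) = -3.
Indicial equation: r(r-1) + p(0) r + q(0) = 0, i.e. r^2 + (p(0) - 1) r + q(0) = 0, i.e. r^2 - 2 r - 3 = 0.
Discriminant: (-2)^2 - 4(-3) = 16, so r = (2 ± 4)/2.
Solving: r_1 = 3, r_2 = -1.

indicial: r^2 - 2 r - 3 = 0; roots r_1 = 3, r_2 = -1


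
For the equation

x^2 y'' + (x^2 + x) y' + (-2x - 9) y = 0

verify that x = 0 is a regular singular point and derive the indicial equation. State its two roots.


Divide by x^2 to reach normal form y'' + P_1(x) y' + P_2(x) y = 0 with P_1(x) = 1 + 1/x and P_2(x) = -2/x - 9/x^2.
x = 0 is a singular point because the y'-coefficient 1 + 1/x has a pole at x = 0 and the y-coefficient -2/x - 9/x^2 has a pole at x = 0.
It is a regular singular point because x P_1(x) = p(x) = x + 1 and x^2 P_2(x) = q(x) = -2x - 9 are polynomials, hence analytic at x = 0.
p(0) = 1,  q(0) = -9.
Indicial equation: r(r-1) + p(0) r + q(0) = 0, i.e. r^2 + (p(0) - 1) r + q(0) = 0, i.e. r^2 - 9 = 0.
Discriminant: (0)^2 - 4(-9) = 36, so r = (0 ± 6)/2.
Solving: r_1 = 3, r_2 = -3.

indicial: r^2 - 9 = 0; roots r_1 = 3, r_2 = -3


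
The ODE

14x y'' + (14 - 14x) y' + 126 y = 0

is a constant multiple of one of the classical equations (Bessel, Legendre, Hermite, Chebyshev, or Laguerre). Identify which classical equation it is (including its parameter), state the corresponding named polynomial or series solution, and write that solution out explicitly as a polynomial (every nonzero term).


All three coefficients share the factor 14; dividing through by 14 gives  x y'' + (1 - x) y' + 9 y = 0.
This matches the Laguerre equation x y'' + (1 - x) y' + n y = 0 with n = 9; the polynomial solution is L_9(x).
With y = sum_k a_k x^k, matching x^k gives (k+1)k a_{k+1} + (k+1) a_{k+1} - k a_k + n a_k = 0, i.e. (k+1)^2 a_{k+1} = (k - n) a_k = (k - 9) a_k. The right side vanishes at k = 9, so the series terminates at degree 9.
Standard normalization L_n(0) = 1 gives a_0 = 1. Work upward with a_{k+1} = (k - 9) a_k / (k+1)^2:
  a_1 = (0 - 9)(1) / 1^2 = -9/1 = -9
  a_2 = (1 - 9)(-9) / 2^2 = 72/4 = 18
  a_3 = (2 - 9)(18) / 3^2 = -126/9 = -14
  a_4 = (3 - 9)(-14) / 4^2 = 84/16 = 21/4
  a_5 = (4 - 9)(21/4) / 5^2 = (-105/4)/25 = -21/20
  a_6 = (5 - 9)(-21/20) / 6^2 = (21/5)/36 = 7/60
  a_7 = (6 - 9)(7/60) / 7^2 = (-7/20)/49 = -1/140
  a_8 = (7 - 9)(-1/140) / 8^2 = (1/70)/64 = 1/4480
  a_9 = (8 - 9)(1/4480) / 9^2 = (-1/4480)/81 = -1/362880
Hence L_9(x) = -x^9/362880 + x^8/4480 - x^7/140 + 7 x^6/60 - 21 x^5/20 + 21 x^4/4 - 14 x^3 + 18 x^2 - 9 x + 1.

L_9(x); series = -x^9/362880 + x^8/4480 - x^7/140 + 7 x^6/60 - 21 x^5/20 + 21 x^4/4 - 14 x^3 + 18 x^2 - 9 x + 1


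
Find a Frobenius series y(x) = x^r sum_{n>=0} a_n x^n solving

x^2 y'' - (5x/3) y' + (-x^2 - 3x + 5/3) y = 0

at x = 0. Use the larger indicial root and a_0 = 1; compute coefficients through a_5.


Write in Frobenius form y'' + (p(x)/x) y' + (q(x)/x^2) y = 0:
  p(x) = -5/3,  q(x) = -x^2 - 3x + 5/3.
Indicial equation: r(r-1) + (-5/3) r + (5/3) = 0 -> roots r_1 = 5/3, r_2 = 1.
Take r = r_1 = 5/3. Let y(x) = x^r sum_{n>=0} a_n x^n with a_0 = 1.
Substitute y = x^r sum a_n x^n and match x^{r+n}. The recurrence is
  D(n) a_n - 3 a_{n-1} - 1 a_{n-2} = 0,  where D(n) = (r+n)(r+n-1) + (-5/3)(r+n) + (5/3).
  a_n = [3 a_{n-1} + 1 a_{n-2}] / D(n).
Since the indicial polynomial factors as (r - r_1)(r - r_2), D(n) = (r_1 + n - r_1)(r_1 + n - r_2) = n(n + 2/3).
Evaluating step by step (a_0 = 1):
  n = 1: D(1) = 1(1 + 2/3) = 5/3; numerator = 3(1) = 3; a_1 = (3)/(5/3) = 9/5
  n = 2: D(2) = 2(2 + 2/3) = 16/3; numerator = 3(9/5) + 1(1) = 32/5; a_2 = (32/5)/(16/3) = 6/5
  n = 3: D(3) = 3(3 + 2/3) = 11; numerator = 3(6/5) + 1(9/5) = 27/5; a_3 = (27/5)/(11) = 27/55
  n = 4: D(4) = 4(4 + 2/3) = 56/3; numerator = 3(27/55) + 1(6/5) = 147/55; a_4 = (147/55)/(56/3) = 63/440
  n = 5: D(5) = 5(5 + 2/3) = 85/3; numerator = 3(63/440) + 1(27/55) = 81/88; a_5 = (81/88)/(85/3) = 243/7480

r = 5/3; a_0 = 1; a_1 = 9/5; a_2 = 6/5; a_3 = 27/55; a_4 = 63/440; a_5 = 243/7480


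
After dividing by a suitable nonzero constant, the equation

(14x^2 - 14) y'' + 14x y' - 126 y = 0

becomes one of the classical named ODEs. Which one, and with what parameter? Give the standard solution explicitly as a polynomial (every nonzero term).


All three coefficients share the factor -14; dividing through by -14 gives  (1 - x^2) y'' - x y' + 9 y = 0.
This matches the Chebyshev equation (1 - x^2) y'' - x y' + n^2 y = 0 (note the -x y' term, not -2x y') with n^2 = 9, so n = 3; the polynomial solution is T_3(x).
With y = sum_k a_k x^k, matching x^k gives (k+2)(k+1) a_{k+2} = (k^2 - n^2) a_k = (k - 3)(k + 3) a_k. The right side vanishes at k = 3, so the series with the parity of 3 terminates at degree 3.
Standard normalization: leading coefficient of T_n is 2^(n-1), so a_3 = 2^2 = 4. Work downward with a_k = (k+1)(k+2) a_{k+2} / ((k - 3)(k + 3)):
  a_1 = (2)(3)(4) / ((1 - 3)(1 + 3)) = 24/(-8) = -3
Hence T_3(x) = 4 x^3 - 3 x.

T_3(x); series = 4 x^3 - 3 x


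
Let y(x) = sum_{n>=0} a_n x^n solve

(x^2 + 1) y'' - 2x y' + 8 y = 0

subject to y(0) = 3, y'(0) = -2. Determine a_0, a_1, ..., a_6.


Ansatz: y(x) = sum_{n>=0} a_n x^n, so y'(x) = sum_{n>=1} n a_n x^(n-1) and y''(x) = sum_{n>=2} n(n-1) a_n x^(n-2).
Substitute into P(x) y'' + Q(x) y' + R(x) y = 0 with P(x) = x^2 + 1, Q(x) = -2x, R(x) = 8, and match powers of x.
Initial conditions: a_0 = 3, a_1 = -2.
Setting the coefficient of each power of x to zero and solving order by order (substituting the coefficients already found):
  x^0: 2 a_2 + 8 a_0 = 0  ->  2 a_2 = -8 a_0 = -24  ->  a_2 = -12
  x^1: 6 a_3 + 6 a_1 = 0  ->  6 a_3 = -6 a_1 = 12  ->  a_3 = 2
  x^2: 12 a_4 + 6 a_2 = 0  ->  12 a_4 = -6 a_2 = 72  ->  a_4 = 6
  x^3: 20 a_5 + 8 a_3 = 0  ->  20 a_5 = -8 a_3 = -16  ->  a_5 = -4/5
  x^4: 30 a_6 + 12 a_4 = 0  ->  30 a_6 = -12 a_4 = -72  ->  a_6 = -12/5
Truncated series: y(x) = 3 - 2 x - 12 x^2 + 2 x^3 + 6 x^4 - (4/5) x^5 - (12/5) x^6 + O(x^7).

a_0 = 3; a_1 = -2; a_2 = -12; a_3 = 2; a_4 = 6; a_5 = -4/5; a_6 = -12/5


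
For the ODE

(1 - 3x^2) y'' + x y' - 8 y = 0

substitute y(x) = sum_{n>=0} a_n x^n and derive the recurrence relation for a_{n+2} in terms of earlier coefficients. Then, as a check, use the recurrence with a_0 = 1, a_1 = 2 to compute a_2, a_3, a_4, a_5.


Substitute y = sum_n a_n x^n.
(1 - 3 x^2) y'' contributes (n+2)(n+1) a_{n+2} - 3 n(n-1) a_n at x^n.
x y'(x) contributes n a_n at x^n.
-8 y(x) contributes -8 a_n at x^n.
Matching x^n: (n+2)(n+1) a_{n+2} + (-3 n(n-1) + n - 8) a_n = 0.
Thus a_{n+2} = (3 n(n-1) - n + 8) / ((n+1)(n+2)) * a_n.

Check with a_0 = 1, a_1 = 2 (apply the recurrence for n = 0, 1, 2, 3): a_0 = 1, a_1 = 2, a_2 = 4, a_3 = 7/3, a_4 = 4, a_5 = 161/60.

a_(n+2) = (3 n(n-1) - n + 8) / ((n+1)(n+2)) * a_n; check: a_0 = 1, a_1 = 2, a_2 = 4, a_3 = 7/3, a_4 = 4, a_5 = 161/60


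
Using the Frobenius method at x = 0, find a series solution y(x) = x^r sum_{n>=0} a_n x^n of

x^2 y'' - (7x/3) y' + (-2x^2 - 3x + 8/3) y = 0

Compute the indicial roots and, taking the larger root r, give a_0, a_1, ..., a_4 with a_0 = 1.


Write in Frobenius form y'' + (p(x)/x) y' + (q(x)/x^2) y = 0:
  p(x) = -7/3,  q(x) = -2x^2 - 3x + 8/3.
Indicial equation: r(r-1) + (-7/3) r + (8/3) = 0 -> roots r_1 = 2, r_2 = 4/3.
Take r = r_1 = 2. Let y(x) = x^r sum_{n>=0} a_n x^n with a_0 = 1.
Substitute y = x^r sum a_n x^n and match x^{r+n}. The recurrence is
  D(n) a_n - 3 a_{n-1} - 2 a_{n-2} = 0,  where D(n) = (r+n)(r+n-1) + (-7/3)(r+n) + (8/3).
  a_n = [3 a_{n-1} + 2 a_{n-2}] / D(n).
Since the indicial polynomial factors as (r - r_1)(r - r_2), D(n) = (r_1 + n - r_1)(r_1 + n - r_2) = n(n + 2/3).
Evaluating step by step (a_0 = 1):
  n = 1: D(1) = 1(1 + 2/3) = 5/3; numerator = 3(1) = 3; a_1 = (3)/(5/3) = 9/5
  n = 2: D(2) = 2(2 + 2/3) = 16/3; numerator = 3(9/5) + 2(1) = 37/5; a_2 = (37/5)/(16/3) = 111/80
  n = 3: D(3) = 3(3 + 2/3) = 11; numerator = 3(111/80) + 2(9/5) = 621/80; a_3 = (621/80)/(11) = 621/880
  n = 4: D(4) = 4(4 + 2/3) = 56/3; numerator = 3(621/880) + 2(111/80) = 861/176; a_4 = (861/176)/(56/3) = 369/1408

r = 2; a_0 = 1; a_1 = 9/5; a_2 = 111/80; a_3 = 621/880; a_4 = 369/1408


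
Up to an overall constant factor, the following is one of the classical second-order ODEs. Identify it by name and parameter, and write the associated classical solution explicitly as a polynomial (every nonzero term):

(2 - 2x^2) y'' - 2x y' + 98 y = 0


All three coefficients share the factor 2; dividing through by 2 gives  (1 - x^2) y'' - x y' + 49 y = 0.
This matches the Chebyshev equation (1 - x^2) y'' - x y' + n^2 y = 0 (note the -x y' term, not -2x y') with n^2 = 49, so n = 7; the polynomial solution is T_7(x).
With y = sum_k a_k x^k, matching x^k gives (k+2)(k+1) a_{k+2} = (k^2 - n^2) a_k = (k - 7)(k + 7) a_k. The right side vanishes at k = 7, so the series with the parity of 7 terminates at degree 7.
Standard normalization: leading coefficient of T_n is 2^(n-1), so a_7 = 2^6 = 64. Work downward with a_k = (k+1)(k+2) a_{k+2} / ((k - 7)(k + 7)):
  a_5 = (6)(7)(64) / ((5 - 7)(5 + 7)) = 2688/(-24) = -112
  a_3 = (4)(5)(-112) / ((3 - 7)(3 + 7)) = -2240/(-40) = 56
  a_1 = (2)(3)(56) / ((1 - 7)(1 + 7)) = 336/(-48) = -7
Hence T_7(x) = 64 x^7 - 112 x^5 + 56 x^3 - 7 x.

T_7(x); series = 64 x^7 - 112 x^5 + 56 x^3 - 7 x


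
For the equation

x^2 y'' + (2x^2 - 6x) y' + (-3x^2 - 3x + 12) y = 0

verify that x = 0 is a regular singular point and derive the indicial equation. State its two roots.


Divide by x^2 to reach normal form y'' + P_1(x) y' + P_2(x) y = 0 with P_1(x) = 2 - 6/x and P_2(x) = -3 - 3/x + 12/x^2.
x = 0 is a singular point because the y'-coefficient 2 - 6/x has a pole at x = 0 and the y-coefficient -3 - 3/x + 12/x^2 has a pole at x = 0.
It is a regular singular point because x P_1(x) = p(x) = 2x - 6 and x^2 P_2(x) = q(x) = -3x^2 - 3x + 12 are polynomials, hence analytic at x = 0.
p(0) = -6,  q(0) = 12.
Indicial equation: r(r-1) + p(0) r + q(0) = 0, i.e. r^2 + (p(0) - 1) r + q(0) = 0, i.e. r^2 - 7 r + 12 = 0.
Discriminant: (-7)^2 - 4(12) = 1, so r = (7 ± 1)/2.
Solving: r_1 = 4, r_2 = 3.

indicial: r^2 - 7 r + 12 = 0; roots r_1 = 4, r_2 = 3


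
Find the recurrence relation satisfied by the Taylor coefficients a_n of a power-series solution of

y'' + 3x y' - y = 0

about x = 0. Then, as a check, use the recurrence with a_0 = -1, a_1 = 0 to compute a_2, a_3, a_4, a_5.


Substitute y = sum_n a_n x^n.
y''(x) has coefficient (n+2)(n+1) a_{n+2} at x^n;
3 x y'(x) has coefficient 3 n a_n at x^n (shift);
-y(x) has coefficient -1 a_n at x^n.
Matching x^n: (n+2)(n+1) a_{n+2} + (3n - 1) a_n = 0.
Thus a_{n+2} = (-3n + 1) / ((n+1)(n+2)) * a_n.

Check with a_0 = -1, a_1 = 0 (apply the recurrence for n = 0, 1, 2, 3): a_0 = -1, a_1 = 0, a_2 = -1/2, a_3 = 0, a_4 = 5/24, a_5 = 0.

a_(n+2) = (-3n + 1) / ((n+1)(n+2)) * a_n; check: a_0 = -1, a_1 = 0, a_2 = -1/2, a_3 = 0, a_4 = 5/24, a_5 = 0


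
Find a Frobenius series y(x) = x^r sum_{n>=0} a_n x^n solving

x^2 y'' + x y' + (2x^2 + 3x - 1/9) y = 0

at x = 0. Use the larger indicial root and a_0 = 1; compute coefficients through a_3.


Write in Frobenius form y'' + (p(x)/x) y' + (q(x)/x^2) y = 0:
  p(x) = 1,  q(x) = 2x^2 + 3x - 1/9.
Indicial equation: r(r-1) + (1) r + (-1/9) = 0 -> roots r_1 = 1/3, r_2 = -1/3.
Take r = r_1 = 1/3. Let y(x) = x^r sum_{n>=0} a_n x^n with a_0 = 1.
Substitute y = x^r sum a_n x^n and match x^{r+n}. The recurrence is
  D(n) a_n + 3 a_{n-1} + 2 a_{n-2} = 0,  where D(n) = (r+n)(r+n-1) + (1)(r+n) + (-1/9).
  a_n = [-3 a_{n-1} - 2 a_{n-2}] / D(n).
Since the indicial polynomial factors as (r - r_1)(r - r_2), D(n) = (r_1 + n - r_1)(r_1 + n - r_2) = n(n + 2/3).
Evaluating step by step (a_0 = 1):
  n = 1: D(1) = 1(1 + 2/3) = 5/3; numerator = -3(1) = -3; a_1 = (-3)/(5/3) = -9/5
  n = 2: D(2) = 2(2 + 2/3) = 16/3; numerator = -3(-9/5) - 2(1) = 17/5; a_2 = (17/5)/(16/3) = 51/80
  n = 3: D(3) = 3(3 + 2/3) = 11; numerator = -3(51/80) - 2(-9/5) = 27/16; a_3 = (27/16)/(11) = 27/176

r = 1/3; a_0 = 1; a_1 = -9/5; a_2 = 51/80; a_3 = 27/176


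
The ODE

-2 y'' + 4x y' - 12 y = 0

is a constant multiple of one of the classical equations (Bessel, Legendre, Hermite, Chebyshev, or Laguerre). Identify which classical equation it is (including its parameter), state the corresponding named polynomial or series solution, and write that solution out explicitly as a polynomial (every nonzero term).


All three coefficients share the factor -2; dividing through by -2 gives  y'' - 2x y' + 6 y = 0.
This matches the Hermite equation y'' - 2x y' + 2n y = 0 with 2n = 6, so n = 3; the polynomial solution is H_3(x).
With y = sum_k a_k x^k, matching x^k gives (k+2)(k+1) a_{k+2} = 2(k - n) a_k = 2(k - 3) a_k. The right side vanishes at k = 3, so the series with the parity of 3 terminates at degree 3.
Standard normalization: leading coefficient of H_n is 2^n, so a_3 = 2^3 = 8. Work downward with a_k = (k+1)(k+2) a_{k+2} / (2(k - n)):
  a_1 = (2)(3)(8) / (2(1 - 3)) = 48/(-4) = -12
Hence H_3(x) = 8 x^3 - 12 x.

H_3(x); series = 8 x^3 - 12 x


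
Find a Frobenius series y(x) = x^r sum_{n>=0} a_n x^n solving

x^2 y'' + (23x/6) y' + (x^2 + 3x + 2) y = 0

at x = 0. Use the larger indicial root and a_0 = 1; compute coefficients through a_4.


Write in Frobenius form y'' + (p(x)/x) y' + (q(x)/x^2) y = 0:
  p(x) = 23/6,  q(x) = x^2 + 3x + 2.
Indicial equation: r(r-1) + (23/6) r + (2) = 0 -> roots r_1 = -4/3, r_2 = -3/2.
Take r = r_1 = -4/3. Let y(x) = x^r sum_{n>=0} a_n x^n with a_0 = 1.
Substitute y = x^r sum a_n x^n and match x^{r+n}. The recurrence is
  D(n) a_n + 3 a_{n-1} + 1 a_{n-2} = 0,  where D(n) = (r+n)(r+n-1) + (23/6)(r+n) + (2).
  a_n = [-3 a_{n-1} - 1 a_{n-2}] / D(n).
Since the indicial polynomial factors as (r - r_1)(r - r_2), D(n) = (r_1 + n - r_1)(r_1 + n - r_2) = n(n + 1/6).
Evaluating step by step (a_0 = 1):
  n = 1: D(1) = 1(1 + 1/6) = 7/6; numerator = -3(1) = -3; a_1 = (-3)/(7/6) = -18/7
  n = 2: D(2) = 2(2 + 1/6) = 13/3; numerator = -3(-18/7) - 1(1) = 47/7; a_2 = (47/7)/(13/3) = 141/91
  n = 3: D(3) = 3(3 + 1/6) = 19/2; numerator = -3(141/91) - 1(-18/7) = -27/13; a_3 = (-27/13)/(19/2) = -54/247
  n = 4: D(4) = 4(4 + 1/6) = 50/3; numerator = -3(-54/247) - 1(141/91) = -1545/1729; a_4 = (-1545/1729)/(50/3) = -927/17290

r = -4/3; a_0 = 1; a_1 = -18/7; a_2 = 141/91; a_3 = -54/247; a_4 = -927/17290


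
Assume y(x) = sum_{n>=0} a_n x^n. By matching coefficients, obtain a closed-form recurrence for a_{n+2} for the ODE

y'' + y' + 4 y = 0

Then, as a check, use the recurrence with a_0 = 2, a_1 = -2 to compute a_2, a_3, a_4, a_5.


Substitute y = sum_n a_n x^n.
y''(x) has coefficient (n+2)(n+1) a_{n+2} at x^n;
y'(x) has coefficient (n+1) a_{n+1} at x^n;
4 y(x) has coefficient 4 a_n at x^n.
Matching x^n: (n+2)(n+1) a_{n+2} + (n+1) a_{n+1} + 4 a_n = 0.
Thus a_{n+2} = [-(n+1) a_{n+1} - 4 a_n] / ((n+1)(n+2)).

Check with a_0 = 2, a_1 = -2 (apply the recurrence for n = 0, 1, 2, 3): a_0 = 2, a_1 = -2, a_2 = -3, a_3 = 7/3, a_4 = 5/12, a_5 = -11/20.

a_(n+2) = [-(n+1) a_(n+1) - 4 a_n] / ((n+1)(n+2)); check: a_0 = 2, a_1 = -2, a_2 = -3, a_3 = 7/3, a_4 = 5/12, a_5 = -11/20


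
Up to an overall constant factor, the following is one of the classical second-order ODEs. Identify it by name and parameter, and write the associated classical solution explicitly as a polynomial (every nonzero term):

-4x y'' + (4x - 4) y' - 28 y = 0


All three coefficients share the factor -4; dividing through by -4 gives  x y'' + (1 - x) y' + 7 y = 0.
This matches the Laguerre equation x y'' + (1 - x) y' + n y = 0 with n = 7; the polynomial solution is L_7(x).
With y = sum_k a_k x^k, matching x^k gives (k+1)k a_{k+1} + (k+1) a_{k+1} - k a_k + n a_k = 0, i.e. (k+1)^2 a_{k+1} = (k - n) a_k = (k - 7) a_k. The right side vanishes at k = 7, so the series terminates at degree 7.
Standard normalization L_n(0) = 1 gives a_0 = 1. Work upward with a_{k+1} = (k - 7) a_k / (k+1)^2:
  a_1 = (0 - 7)(1) / 1^2 = -7/1 = -7
  a_2 = (1 - 7)(-7) / 2^2 = 42/4 = 21/2
  a_3 = (2 - 7)(21/2) / 3^2 = (-105/2)/9 = -35/6
  a_4 = (3 - 7)(-35/6) / 4^2 = (70/3)/16 = 35/24
  a_5 = (4 - 7)(35/24) / 5^2 = (-35/8)/25 = -7/40
  a_6 = (5 - 7)(-7/40) / 6^2 = (7/20)/36 = 7/720
  a_7 = (6 - 7)(7/720) / 7^2 = (-7/720)/49 = -1/5040
Hence L_7(x) = -x^7/5040 + 7 x^6/720 - 7 x^5/40 + 35 x^4/24 - 35 x^3/6 + 21 x^2/2 - 7 x + 1.

L_7(x); series = -x^7/5040 + 7 x^6/720 - 7 x^5/40 + 35 x^4/24 - 35 x^3/6 + 21 x^2/2 - 7 x + 1


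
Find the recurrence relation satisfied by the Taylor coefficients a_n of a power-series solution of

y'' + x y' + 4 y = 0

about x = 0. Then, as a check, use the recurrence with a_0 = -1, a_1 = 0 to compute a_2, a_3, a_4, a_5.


Substitute y = sum_n a_n x^n.
y''(x) has coefficient (n+2)(n+1) a_{n+2} at x^n;
x y'(x) has coefficient n a_n at x^n (shift);
4 y(x) has coefficient 4 a_n at x^n.
Matching x^n: (n+2)(n+1) a_{n+2} + (n + 4) a_n = 0.
Thus a_{n+2} = (-n - 4) / ((n+1)(n+2)) * a_n.

Check with a_0 = -1, a_1 = 0 (apply the recurrence for n = 0, 1, 2, 3): a_0 = -1, a_1 = 0, a_2 = 2, a_3 = 0, a_4 = -1, a_5 = 0.

a_(n+2) = (-n - 4) / ((n+1)(n+2)) * a_n; check: a_0 = -1, a_1 = 0, a_2 = 2, a_3 = 0, a_4 = -1, a_5 = 0


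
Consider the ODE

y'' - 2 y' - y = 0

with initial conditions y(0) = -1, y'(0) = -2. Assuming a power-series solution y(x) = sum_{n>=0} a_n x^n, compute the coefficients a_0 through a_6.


Ansatz: y(x) = sum_{n>=0} a_n x^n, so y'(x) = sum_{n>=1} n a_n x^(n-1) and y''(x) = sum_{n>=2} n(n-1) a_n x^(n-2).
Substitute into P(x) y'' + Q(x) y' + R(x) y = 0 with P(x) = 1, Q(x) = -2, R(x) = -1, and match powers of x.
Initial conditions: a_0 = -1, a_1 = -2.
Setting the coefficient of each power of x to zero and solving order by order (substituting the coefficients already found):
  x^0: 2 a_2 - 2 a_1 - a_0 = 0  ->  2 a_2 = 2 a_1 + a_0 = -5  ->  a_2 = -5/2
  x^1: 6 a_3 - 4 a_2 - a_1 = 0  ->  6 a_3 = 4 a_2 + a_1 = -12  ->  a_3 = -2
  x^2: 12 a_4 - 6 a_3 - a_2 = 0  ->  12 a_4 = 6 a_3 + a_2 = -29/2  ->  a_4 = -29/24
  x^3: 20 a_5 - 8 a_4 - a_3 = 0  ->  20 a_5 = 8 a_4 + a_3 = -35/3  ->  a_5 = -7/12
  x^4: 30 a_6 - 10 a_5 - a_4 = 0  ->  30 a_6 = 10 a_5 + a_4 = -169/24  ->  a_6 = -169/720
Truncated series: y(x) = -1 - 2 x - (5/2) x^2 - 2 x^3 - (29/24) x^4 - (7/12) x^5 - (169/720) x^6 + O(x^7).

a_0 = -1; a_1 = -2; a_2 = -5/2; a_3 = -2; a_4 = -29/24; a_5 = -7/12; a_6 = -169/720
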